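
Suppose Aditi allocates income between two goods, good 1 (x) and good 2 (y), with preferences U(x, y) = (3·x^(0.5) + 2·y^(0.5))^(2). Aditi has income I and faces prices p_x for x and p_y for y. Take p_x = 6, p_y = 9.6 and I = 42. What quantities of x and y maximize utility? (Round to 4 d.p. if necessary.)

x* = 5.4783, y* = 0.9511

From the CES first-order condition, (3/2)·(y/x)^(0.5) = p_x/p_y.
Solve for the ratio: y/x = [(2/3)·p_x/p_y]^(2).
With the ratio pinned down, the budget gives x* = I/(p_x + p_y·(y/x)) and y* = (y/x)·x*.
Numerically y/x = 0.173611, so x* = 42/(6 + 9.6·0.173611) = 5.4783 and y* = 0.173611·5.4783 = 0.9511.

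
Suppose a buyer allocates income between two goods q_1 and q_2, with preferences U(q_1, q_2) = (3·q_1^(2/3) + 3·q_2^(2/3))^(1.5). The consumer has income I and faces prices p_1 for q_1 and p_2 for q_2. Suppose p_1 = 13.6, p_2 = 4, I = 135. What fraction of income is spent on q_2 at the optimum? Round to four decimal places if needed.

share on q_2 = 0.9204

MU_q_1 ∝ 3·q_1^(-1/3), MU_q_2 ∝ 3·q_2^(-1/3), so MRS = (q_2/q_1)^(1/3) = p_1/p_2.
Hence q_2/q_1 = (p_1/p_2)^(1/(1/3)), i.e. raised to the 3 power.
With the ratio pinned down, the budget gives q_1* = I/(p_1 + p_2·(q_2/q_1)) and q_2* = (q_2/q_1)·q_1*.
Numerically q_2/q_1 = 39.304, so q_1* = 135/(13.6 + 4·39.304) = 0.7903 and q_2* = 39.304·0.7903 = 31.0629.
Expenditure on q_2: 4·31.0629 = 124.2516; share = 0.9204.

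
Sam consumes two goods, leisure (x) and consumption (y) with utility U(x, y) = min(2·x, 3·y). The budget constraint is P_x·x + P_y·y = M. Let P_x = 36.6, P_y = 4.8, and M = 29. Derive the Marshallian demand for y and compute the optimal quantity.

y* = 0.4858

With perfect complements, no substitution: consume in ratio x:y = 3:2.
Budget: P_x·x + P_y·(2/3)·x = M, so (3·P_x + 2·P_y)·x = 3·M.
Demand: x*(P_x,P_y,M) = 3·M/(3·P_x + 2·P_y), y* = 2·M/(3·P_x + 2·P_y).
Here 3·36.6 + 2·4.8 = 119.4, giving y* = 0.4858.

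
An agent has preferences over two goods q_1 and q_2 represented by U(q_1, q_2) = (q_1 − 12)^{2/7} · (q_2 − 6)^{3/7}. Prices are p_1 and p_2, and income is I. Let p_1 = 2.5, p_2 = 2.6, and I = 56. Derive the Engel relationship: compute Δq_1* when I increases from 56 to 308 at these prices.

Δq_1* = 40.32

Let q_1' = q_1−12, q_2' = q_2−6. MRS = (2/3)·q_2'/q_1' = p_1/p_2.
Substituting into the budget: q_1* = 12 + 0.4·(I − 12·p_1 − 6·p_2)/p_1, and q_2* = 6 + 0.6·(…)/p_2.
Discretionary income = 56 − 12·2.5 − 6·2.6 = 10.4; q_1* = 12 + 0.4·10.4/2.5 = 13.664.
At I' = 308: q_1* = 53.984. Change: 53.984 − 13.664 = 40.32.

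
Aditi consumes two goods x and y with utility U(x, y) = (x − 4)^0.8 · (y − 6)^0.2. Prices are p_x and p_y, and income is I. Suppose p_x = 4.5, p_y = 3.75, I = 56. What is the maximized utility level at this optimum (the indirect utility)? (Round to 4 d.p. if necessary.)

MRS = 4·(y−6)/(x−4). Tangency with p_x/p_y gives y−6 = (1/4)·(p_x/p_y)·(x−4).
Substituting into the budget: x* = 4 + 0.8·(I − 4·p_x − 6·p_y)/p_x, and y* = 6 + 0.2·(…)/p_y.
Discretionary income = 56 − 4·4.5 − 6·3.75 = 15.5; x* = 4 + 0.8·15.5/4.5 = 6.7556; y* = 6 + 0.2·15.5/3.75 = 6.8267.
Utility at the optimum: U(6.7556, 6.8267) = 2.1659.

V = 2.1659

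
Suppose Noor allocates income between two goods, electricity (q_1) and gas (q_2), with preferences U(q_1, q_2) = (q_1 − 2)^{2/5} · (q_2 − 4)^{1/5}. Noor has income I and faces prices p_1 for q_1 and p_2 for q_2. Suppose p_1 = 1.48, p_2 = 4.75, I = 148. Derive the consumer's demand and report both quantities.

q_1* = 58.7748, q_2* = 12.8449

MRS = 2·(q_2−4)/(q_1−2). Tangency with p_1/p_2 gives q_2−4 = (1/2)·(p_1/p_2)·(q_1−2).
After buying the subsistence bundle (2, 4), a share 2/3 of the remaining income goes to q_1: q_1* = 2 + 2/3·(I − 2p_1 − 4p_2)/p_1.
Discretionary income = 148 − 2·1.48 − 4·4.75 = 126.04; q_1* = 2 + 2/3·126.04/1.48 = 58.7748; q_2* = 4 + 1/3·126.04/4.75 = 12.8449.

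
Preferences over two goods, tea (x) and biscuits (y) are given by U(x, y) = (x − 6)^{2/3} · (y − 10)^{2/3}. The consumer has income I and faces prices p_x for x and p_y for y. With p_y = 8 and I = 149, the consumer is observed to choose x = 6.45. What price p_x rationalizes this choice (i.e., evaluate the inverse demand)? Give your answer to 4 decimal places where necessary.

p_x = 10

MRS = (y−10)/(x−6). Tangency with p_x/p_y gives y−10 = (p_x/p_y)·(x−6).
After buying the subsistence bundle (6, 10), a share 0.5 of the remaining income goes to x: x* = 6 + 0.5·(I − 6p_x − 10p_y)/p_x.
Set x* = 6.45 in the demand function and solve for p_x: p_x = 10.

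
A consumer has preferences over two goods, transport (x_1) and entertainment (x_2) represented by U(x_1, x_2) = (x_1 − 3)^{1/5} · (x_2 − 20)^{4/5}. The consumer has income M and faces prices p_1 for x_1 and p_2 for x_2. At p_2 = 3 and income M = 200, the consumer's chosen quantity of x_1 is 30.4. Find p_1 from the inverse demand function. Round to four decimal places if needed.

p_1 = 1

This is Cobb-Douglas in (x_1−3, x_2−20): tangency gives 0.2·p_2·(x_2−20) = 0.8·p_1·(x_1−3).
Substituting into the budget: x_1* = 3 + 0.2·(M − 3·p_1 − 20·p_2)/p_1, and x_2* = 20 + 0.8·(…)/p_2.
Set x_1* = 30.4 in the demand function and solve for p_1: p_1 = 1.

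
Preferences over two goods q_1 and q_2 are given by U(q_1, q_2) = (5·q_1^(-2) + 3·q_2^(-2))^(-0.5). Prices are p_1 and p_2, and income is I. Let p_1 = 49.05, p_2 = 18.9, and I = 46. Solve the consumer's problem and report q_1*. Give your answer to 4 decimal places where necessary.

q_1* = 0.6483

MRS = MU_q_1/MU_q_2 = (5/3)·(q_2/q_1)^(3). Set equal to p_1/p_2.
Hence q_2/q_1 = ((3/5)·p_1/p_2)^(1/(3)), i.e. raised to the 1/3 power.
Substitute q_2 = (q_2/q_1)·q_1 into the budget: q_1* = I/(p_1 + p_2·(q_2/q_1)).
Numerically q_2/q_1 = 1.15907, so q_1* = 46/(49.05 + 18.9·1.15907) = 0.6483.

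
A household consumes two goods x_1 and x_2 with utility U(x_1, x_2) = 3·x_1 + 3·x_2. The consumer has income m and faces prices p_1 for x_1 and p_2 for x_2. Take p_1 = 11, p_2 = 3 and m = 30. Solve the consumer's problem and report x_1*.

x_1* = 0

Linear utility — the consumer picks whichever good has higher MU/price: 3/11 = 0.2727 vs 3/3 = 1.
x_2 gives more utility per dollar, so spend all income on x_2: x_2* = m/p_2, x_1* = 0.
Numerically: x_1* = 0, x_2* = 10.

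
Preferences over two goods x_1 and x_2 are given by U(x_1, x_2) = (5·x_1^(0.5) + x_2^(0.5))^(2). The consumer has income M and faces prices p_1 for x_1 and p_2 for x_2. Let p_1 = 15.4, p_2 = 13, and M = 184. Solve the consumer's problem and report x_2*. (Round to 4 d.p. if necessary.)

x_2* = 0.6403

MRS = MU_x_1/MU_x_2 = 5·(x_2/x_1)^(0.5). Set equal to p_1/p_2.
Solve for the ratio: x_2/x_1 = [(1/5)·p_1/p_2]^(2).
Substitute x_2 = (x_2/x_1)·x_1 into the budget: x_1* = M/(p_1 + p_2·(x_2/x_1)).
Numerically x_2/x_1 = 0.056133, so x_1* = 184/(15.4 + 13·0.056133) = 11.4075 and x_2* = 0.056133·11.4075 = 0.6403.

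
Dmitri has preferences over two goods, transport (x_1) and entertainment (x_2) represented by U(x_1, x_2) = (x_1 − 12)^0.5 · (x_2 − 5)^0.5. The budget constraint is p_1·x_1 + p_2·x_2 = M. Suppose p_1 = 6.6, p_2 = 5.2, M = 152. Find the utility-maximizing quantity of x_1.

x_1* = 15.5455

This is Cobb-Douglas in (x_1−12, x_2−5): tangency gives 0.5·p_2·(x_2−5) = 0.5·p_1·(x_1−12).
Substituting into the budget: x_1* = 12 + 0.5·(M − 12·p_1 − 5·p_2)/p_1, and x_2* = 5 + 0.5·(…)/p_2.
Discretionary income = 152 − 12·6.6 − 5·5.2 = 46.8; x_1* = 12 + 0.5·46.8/6.6 = 15.5455.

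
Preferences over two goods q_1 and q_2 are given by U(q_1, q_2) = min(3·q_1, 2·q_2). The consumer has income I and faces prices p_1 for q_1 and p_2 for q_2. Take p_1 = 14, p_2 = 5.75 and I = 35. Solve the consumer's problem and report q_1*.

With perfect complements, no substitution: consume in ratio q_1:q_2 = 2:3.
Budget: p_1·q_1 + p_2·(3/2)·q_1 = I, so (2·p_1 + 3·p_2)·q_1 = 2·I.
Demand: q_1*(p_1,p_2,I) = 2·I/(2·p_1 + 3·p_2), q_2* = 3·I/(2·p_1 + 3·p_2).
Here 2·14 + 3·5.75 = 45.25, giving q_1* = 1.547.

q_1* = 1.547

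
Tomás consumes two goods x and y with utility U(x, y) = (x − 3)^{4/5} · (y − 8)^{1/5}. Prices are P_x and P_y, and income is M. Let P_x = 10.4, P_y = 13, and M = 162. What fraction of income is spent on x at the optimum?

Discretionary income = 162 − 3·10.4 − 8·13 = 26.8; x* = 3 + 0.8·26.8/10.4 = 5.0615; y* = 8 + 0.2·26.8/13 = 8.4123.
Expenditure on x: 10.4·5.0615 = 52.64; share = 0.3249.

share on x = 0.3249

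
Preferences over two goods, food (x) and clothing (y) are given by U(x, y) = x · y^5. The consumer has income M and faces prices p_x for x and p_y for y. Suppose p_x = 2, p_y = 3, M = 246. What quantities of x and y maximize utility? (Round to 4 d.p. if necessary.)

x* = 20.5, y* = 68.3333

Tangency: MRS = (1/5)·y/x = p_x/p_y.
Rearranging, p_y·y = 5·p_x·x. Substituting into the budget gives p_x·x·(1 + 5) = M.
Demand: x*(p_x,p_y,M) = 1/6·M/p_x and y* = 5/6·M/p_y.
At p_x=2, p_y=3, M=246: x* = 1/6·246/2 = 20.5, y* = 68.3333.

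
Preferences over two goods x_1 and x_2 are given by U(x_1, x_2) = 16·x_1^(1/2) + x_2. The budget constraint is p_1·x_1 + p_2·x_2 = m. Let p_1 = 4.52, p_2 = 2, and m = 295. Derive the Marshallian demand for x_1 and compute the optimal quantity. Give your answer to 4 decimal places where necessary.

x_1* = 12.5303

Set MRS = p_1/p_2: 8·x_1^(−1/2) = p_1/p_2.
Solve: √x_1 = 8·p_2/p_1, so x_1*(p_1,p_2) = (8·p_2/p_1)², and x_2* = (m − p_1·x_1*)/p_2.
Plugging in: x_1* = (8·2/4.52)² = 12.5303.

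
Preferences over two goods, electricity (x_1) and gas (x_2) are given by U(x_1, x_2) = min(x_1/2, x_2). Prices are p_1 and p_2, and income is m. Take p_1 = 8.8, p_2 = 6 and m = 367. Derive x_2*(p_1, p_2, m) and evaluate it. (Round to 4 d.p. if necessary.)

x_2* = 15.5508

With perfect complements, no substitution: consume in ratio x_1:x_2 = 2:1.
Budget: p_1·x_1 + p_2·(1/2)·x_1 = m, so (2·p_1 + p_2)·x_1 = 2·m.
Demand: x_1*(p_1,p_2,m) = 2·m/(2·p_1 + p_2), x_2* = m/(2·p_1 + p_2).
Here 2·8.8 + 6 = 23.6, giving x_2* = 15.5508.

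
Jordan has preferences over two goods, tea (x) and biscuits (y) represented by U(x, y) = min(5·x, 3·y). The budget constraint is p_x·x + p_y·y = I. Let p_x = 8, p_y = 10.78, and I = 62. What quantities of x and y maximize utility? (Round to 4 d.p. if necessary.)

x* = 2.3877, y* = 3.9795

With perfect complements, no substitution: consume in ratio x:y = 3:5.
Budget: p_x·x + p_y·(5/3)·x = I, so (3·p_x + 5·p_y)·x = 3·I.
Demand: x*(p_x,p_y,I) = 3·I/(3·p_x + 5·p_y), y* = 5·I/(3·p_x + 5·p_y).
Here 3·8 + 5·10.78 = 77.9, giving x* = 2.3877 and y* = 3.9795.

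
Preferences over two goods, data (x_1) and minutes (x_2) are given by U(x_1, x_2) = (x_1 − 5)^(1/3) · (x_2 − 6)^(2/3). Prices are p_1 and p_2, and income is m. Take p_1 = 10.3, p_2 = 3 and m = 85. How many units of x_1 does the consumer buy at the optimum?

x_1* = 5.5016

Substituting into the budget: x_1* = 5 + 1/3·(m − 5·p_1 − 6·p_2)/p_1, and x_2* = 6 + 2/3·(…)/p_2.
Discretionary income = 85 − 5·10.3 − 6·3 = 15.5; x_1* = 5 + 1/3·15.5/10.3 = 5.5016.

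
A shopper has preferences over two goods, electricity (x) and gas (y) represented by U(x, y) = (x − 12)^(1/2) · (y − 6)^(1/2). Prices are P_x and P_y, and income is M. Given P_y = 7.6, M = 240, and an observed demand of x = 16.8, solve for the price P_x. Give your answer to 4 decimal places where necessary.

MRS = (y−6)/(x−12). Tangency with P_x/P_y gives y−6 = (P_x/P_y)·(x−12).
After buying the subsistence bundle (12, 6), a share 0.5 of the remaining income goes to x: x* = 12 + 0.5·(M − 12P_x − 6P_y)/P_x.
Set x* = 16.8 in the demand function and solve for P_x: P_x = 9.

P_x = 9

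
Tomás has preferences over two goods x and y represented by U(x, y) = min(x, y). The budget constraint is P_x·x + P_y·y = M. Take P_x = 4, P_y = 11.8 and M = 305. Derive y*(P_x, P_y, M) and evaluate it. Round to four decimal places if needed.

Here 4 + 11.8 = 15.8, giving y* = 19.3038.

y* = 19.3038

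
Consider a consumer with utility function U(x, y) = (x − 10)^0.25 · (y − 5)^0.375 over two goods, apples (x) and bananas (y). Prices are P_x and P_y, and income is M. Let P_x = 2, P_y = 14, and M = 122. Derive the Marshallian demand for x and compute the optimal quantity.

Let x' = x−10, y' = y−5. MRS = (2/3)·y'/x' = P_x/P_y.
After buying the subsistence bundle (10, 5), a share 0.4 of the remaining income goes to x: x* = 10 + 0.4·(M − 10P_x − 5P_y)/P_x.
Discretionary income = 122 − 10·2 − 5·14 = 32; x* = 10 + 0.4·32/2 = 16.4.

x* = 16.4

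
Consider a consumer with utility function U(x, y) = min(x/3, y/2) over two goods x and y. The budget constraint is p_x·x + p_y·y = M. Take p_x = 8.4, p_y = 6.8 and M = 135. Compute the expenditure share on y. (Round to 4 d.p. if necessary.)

share on y = 0.3505

Leontief preferences: the optimum is at the kink where x/3 = y/2, i.e. y = (2/3)·x.
Budget: p_x·x + p_y·(2/3)·x = M, so (3·p_x + 2·p_y)·x = 3·M.
Demand: x*(p_x,p_y,M) = 3·M/(3·p_x + 2·p_y), y* = 2·M/(3·p_x + 2·p_y).
Here 3·8.4 + 2·6.8 = 38.8, giving x* = 10.4381 and y* = 6.9588.
Expenditure on y: 6.8·6.9588 = 47.3196; share = 0.3505.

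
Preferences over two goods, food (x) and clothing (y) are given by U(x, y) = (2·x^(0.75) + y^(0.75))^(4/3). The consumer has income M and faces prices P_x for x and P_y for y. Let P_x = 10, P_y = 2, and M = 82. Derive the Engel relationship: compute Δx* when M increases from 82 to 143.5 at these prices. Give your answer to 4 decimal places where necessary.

MRS = MU_x/MU_y = 2·(y/x)^(0.25). Set equal to P_x/P_y.
Solve for the ratio: y/x = [(1/2)·P_x/P_y]^(4).
Substitute y = (y/x)·x into the budget: x* = M/(P_x + P_y·(y/x)).
Numerically y/x = 39.0625, so x* = 82/(10 + 2·39.0625) = 0.9305.
At M' = 143.5: x* = 1.6284. Change: 1.6284 − 0.9305 = 0.6979.

Δx* = 0.6979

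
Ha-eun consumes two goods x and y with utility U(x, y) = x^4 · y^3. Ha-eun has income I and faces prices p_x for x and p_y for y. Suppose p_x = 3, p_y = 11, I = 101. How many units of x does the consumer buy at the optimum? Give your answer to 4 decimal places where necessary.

Demand: x*(p_x,p_y,I) = 4/7·I/p_x and y* = 3/7·I/p_y.
At p_x=3, p_y=11, I=101: x* = 4/7·101/3 = 19.2381.

x* = 19.2381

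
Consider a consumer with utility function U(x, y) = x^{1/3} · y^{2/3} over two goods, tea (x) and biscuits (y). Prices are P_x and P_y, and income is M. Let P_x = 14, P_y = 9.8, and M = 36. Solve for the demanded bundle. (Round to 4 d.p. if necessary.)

x* = 0.8571, y* = 2.449

Demand: x*(P_x,P_y,M) = 1/3·M/P_x and y* = 2/3·M/P_y.
At P_x=14, P_y=9.8, M=36: x* = 1/3·36/14 = 0.8571, y* = 2.449.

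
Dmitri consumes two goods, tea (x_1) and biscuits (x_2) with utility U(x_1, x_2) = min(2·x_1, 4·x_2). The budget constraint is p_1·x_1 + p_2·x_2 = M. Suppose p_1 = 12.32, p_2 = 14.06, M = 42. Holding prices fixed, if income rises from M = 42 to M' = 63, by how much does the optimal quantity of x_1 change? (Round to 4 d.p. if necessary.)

Δx_1* = 1.0853

Leontief preferences: the optimum is at the kink where x_1/4 = x_2/2, i.e. x_2 = (1/2)·x_1.
Budget: p_1·x_1 + p_2·(1/2)·x_1 = M, so (4·p_1 + 2·p_2)·x_1 = 4·M.
Demand: x_1*(p_1,p_2,M) = 4·M/(4·p_1 + 2·p_2), x_2* = 2·M/(4·p_1 + 2·p_2).
Here 4·12.32 + 2·14.06 = 77.4, giving x_1* = 2.1705.
At M' = 63: x_1* = 3.2558. Change: 3.2558 − 2.1705 = 1.0853.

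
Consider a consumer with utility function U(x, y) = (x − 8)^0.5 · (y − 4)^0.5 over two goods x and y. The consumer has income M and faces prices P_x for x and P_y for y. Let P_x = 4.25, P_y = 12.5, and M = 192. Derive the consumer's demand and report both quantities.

This is Cobb-Douglas in (x−8, y−4): tangency gives 0.5·P_y·(y−4) = 0.5·P_x·(x−8).
Substituting into the budget: x* = 8 + 0.5·(M − 8·P_x − 4·P_y)/P_x, and y* = 4 + 0.5·(…)/P_y.
Discretionary income = 192 − 8·4.25 − 4·12.5 = 108; x* = 8 + 0.5·108/4.25 = 20.7059; y* = 4 + 0.5·108/12.5 = 8.32.

x* = 20.7059, y* = 8.32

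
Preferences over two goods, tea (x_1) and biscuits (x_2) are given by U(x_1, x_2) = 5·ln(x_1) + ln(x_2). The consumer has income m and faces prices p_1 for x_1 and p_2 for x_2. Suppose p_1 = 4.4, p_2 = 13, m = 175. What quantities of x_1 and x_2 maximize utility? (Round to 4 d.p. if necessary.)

Tangency: MRS = 5·x_2/x_1 = p_1/p_2.
So 5·p_2·x_2 = p_1·x_1; combined with the budget, a share 5/6 of income goes to x_1.
Demand: x_1*(p_1,p_2,m) = 5/6·m/p_1 and x_2* = 1/6·m/p_2.
At p_1=4.4, p_2=13, m=175: x_1* = 5/6·175/4.4 = 33.1439, x_2* = 2.2436.

x_1* = 33.1439, x_2* = 2.2436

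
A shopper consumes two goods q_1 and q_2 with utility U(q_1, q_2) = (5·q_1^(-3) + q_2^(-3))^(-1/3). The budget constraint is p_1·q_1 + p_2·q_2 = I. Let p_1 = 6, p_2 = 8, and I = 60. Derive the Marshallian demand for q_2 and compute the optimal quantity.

q_2* = 3.4011

MRS = MU_q_1/MU_q_2 = 5·(q_2/q_1)^(4). Set equal to p_1/p_2.
Solve for the ratio: q_2/q_1 = [(1/5)·p_1/p_2]^(0.25).
Substitute q_2 = (q_2/q_1)·q_1 into the budget: q_1* = I/(p_1 + p_2·(q_2/q_1)).
Numerically q_2/q_1 = 0.622333, so q_1* = 60/(6 + 8·0.622333) = 5.4651 and q_2* = 0.622333·5.4651 = 3.4011.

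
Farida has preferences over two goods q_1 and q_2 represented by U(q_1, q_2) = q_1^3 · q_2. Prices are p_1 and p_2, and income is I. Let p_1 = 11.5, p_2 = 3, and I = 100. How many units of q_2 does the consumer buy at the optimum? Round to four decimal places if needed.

The MRS is 3·q_2/q_1. Set MRS = p_1/p_2.
Rearranging, p_2·q_2 = (1/3)·p_1·q_1. Substituting into the budget gives p_1·q_1·(1 + (1/3)) = I.
Demand: q_1*(p_1,p_2,I) = 0.75·I/p_1 and q_2* = 0.25·I/p_2.
At p_1=11.5, p_2=3, I=100: q_2* = 0.25·100/3 = 8.3333.

q_2* = 8.3333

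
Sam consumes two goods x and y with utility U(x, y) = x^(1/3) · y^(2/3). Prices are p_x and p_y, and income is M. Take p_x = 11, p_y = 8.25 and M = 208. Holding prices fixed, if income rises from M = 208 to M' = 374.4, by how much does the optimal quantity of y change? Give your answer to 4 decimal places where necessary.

Δy* = 13.4465

The MRS is (1/2)·y/x. Set MRS = p_x/p_y.
Rearranging, p_y·y = 2·p_x·x. Substituting into the budget gives p_x·x·(1 + 2) = M.
Demand: x*(p_x,p_y,M) = 1/3·M/p_x and y* = 2/3·M/p_y.
At p_x=11, p_y=8.25, M=208: y* = 2/3·208/8.25 = 16.8081.
At M' = 374.4: y* = 30.2545. Change: 30.2545 − 16.8081 = 13.4465.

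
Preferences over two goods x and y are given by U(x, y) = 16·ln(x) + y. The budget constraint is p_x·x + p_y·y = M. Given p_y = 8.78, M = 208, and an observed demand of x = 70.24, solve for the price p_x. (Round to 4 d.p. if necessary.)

MU_x = 16/x, MU_y = 1. Tangency: 16/x = p_x/p_y.
So x*(p_x,p_y) = 16·p_y/p_x, independent of income; and y* = (M − 16·p_y)/p_y.
Set x* = 70.24 in the demand function and solve for p_x: p_x = 2.

p_x = 2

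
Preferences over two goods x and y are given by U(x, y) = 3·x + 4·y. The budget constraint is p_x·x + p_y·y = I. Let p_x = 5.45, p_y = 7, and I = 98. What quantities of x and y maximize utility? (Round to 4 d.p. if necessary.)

x* = 0, y* = 14

Linear utility — the consumer picks whichever good has higher MU/price: 3/5.45 = 0.5505 vs 4/7 = 0.5714.
y gives more utility per dollar, so spend all income on y: y* = I/p_y, x* = 0.
Numerically: x* = 0, y* = 14.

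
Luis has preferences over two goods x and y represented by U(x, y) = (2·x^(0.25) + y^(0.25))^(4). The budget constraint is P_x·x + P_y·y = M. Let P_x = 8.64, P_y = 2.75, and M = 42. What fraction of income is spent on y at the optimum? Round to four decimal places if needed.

MRS = MU_x/MU_y = 2·(y/x)^(0.75). Set equal to P_x/P_y.
Solve for the ratio: y/x = [(1/2)·P_x/P_y]^(4/3).
Substitute y = (y/x)·x into the budget: x* = M/(P_x + P_y·(y/x)).
Numerically y/x = 1.826143, so x* = 42/(8.64 + 2.75·1.826143) = 3.0742 and y* = 1.826143·3.0742 = 5.614.
Expenditure on y: 2.75·5.614 = 15.4385; share = 0.3676.

share on y = 0.3676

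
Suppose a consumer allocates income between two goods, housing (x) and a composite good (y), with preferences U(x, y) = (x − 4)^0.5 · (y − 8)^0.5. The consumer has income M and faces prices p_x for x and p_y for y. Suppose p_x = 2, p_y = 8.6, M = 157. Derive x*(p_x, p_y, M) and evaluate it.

Let x' = x−4, y' = y−8. MRS = y'/x' = p_x/p_y.
Substituting into the budget: x* = 4 + 0.5·(M − 4·p_x − 8·p_y)/p_x, and y* = 8 + 0.5·(…)/p_y.
Discretionary income = 157 − 4·2 − 8·8.6 = 80.2; x* = 4 + 0.5·80.2/2 = 24.05.

x* = 24.05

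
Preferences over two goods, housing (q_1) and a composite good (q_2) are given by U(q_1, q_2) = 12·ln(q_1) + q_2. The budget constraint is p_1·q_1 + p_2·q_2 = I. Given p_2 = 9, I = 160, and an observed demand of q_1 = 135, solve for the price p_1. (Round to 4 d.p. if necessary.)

Set MRS = p_1/p_2: (12/q_1)/1 = p_1/p_2.
So q_1*(p_1,p_2) = 12·p_2/p_1, independent of income; and q_2* = (I − 12·p_2)/p_2.
Set q_1* = 135 in the demand function and solve for p_1: p_1 = 0.8.

p_1 = 0.8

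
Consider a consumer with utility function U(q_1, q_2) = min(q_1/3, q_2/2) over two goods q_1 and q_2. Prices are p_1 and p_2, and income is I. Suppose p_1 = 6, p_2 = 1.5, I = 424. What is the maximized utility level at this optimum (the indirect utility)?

With perfect complements, no substitution: consume in ratio q_1:q_2 = 3:2.
Budget: p_1·q_1 + p_2·(2/3)·q_1 = I, so (3·p_1 + 2·p_2)·q_1 = 3·I.
Demand: q_1*(p_1,p_2,I) = 3·I/(3·p_1 + 2·p_2), q_2* = 2·I/(3·p_1 + 2·p_2).
Here 3·6 + 2·1.5 = 21, giving q_1* = 60.5714 and q_2* = 40.381.
Utility at the optimum: U(60.5714, 40.381) = 20.1905.

V = 20.1905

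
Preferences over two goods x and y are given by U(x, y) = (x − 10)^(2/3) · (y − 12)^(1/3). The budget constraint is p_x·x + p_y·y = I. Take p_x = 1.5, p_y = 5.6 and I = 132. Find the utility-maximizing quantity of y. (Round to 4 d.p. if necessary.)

y* = 14.9643

Discretionary income = 132 − 10·1.5 − 12·5.6 = 49.8; y* = 12 + 1/3·49.8/5.6 = 14.9643.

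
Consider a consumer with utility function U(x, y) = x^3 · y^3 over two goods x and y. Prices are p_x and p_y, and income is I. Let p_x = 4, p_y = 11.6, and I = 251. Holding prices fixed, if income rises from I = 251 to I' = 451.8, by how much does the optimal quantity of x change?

Δx* = 25.1

Tangency: MRS = y/x = p_x/p_y.
So 3·p_y·y = 3·p_x·x; combined with the budget, a share 0.5 of income goes to x.
Demand: x*(p_x,p_y,I) = 0.5·I/p_x and y* = 0.5·I/p_y.
At p_x=4, p_y=11.6, I=251: x* = 0.5·251/4 = 31.375.
At I' = 451.8: x* = 56.475. Change: 56.475 − 31.375 = 25.1.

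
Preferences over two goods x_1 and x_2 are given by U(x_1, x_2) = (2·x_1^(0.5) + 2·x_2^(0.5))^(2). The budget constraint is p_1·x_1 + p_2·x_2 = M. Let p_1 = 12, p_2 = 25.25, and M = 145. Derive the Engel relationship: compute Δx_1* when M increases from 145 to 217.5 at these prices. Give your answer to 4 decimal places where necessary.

Δx_1* = 4.0954

From the CES first-order condition, (x_2/x_1)^(0.5) = p_1/p_2.
Solve for the ratio: x_2/x_1 = [p_1/p_2]^(2).
Substitute x_2 = (x_2/x_1)·x_1 into the budget: x_1* = M/(p_1 + p_2·(x_2/x_1)).
Numerically x_2/x_1 = 0.22586, so x_1* = 145/(12 + 25.25·0.22586) = 8.1907.
At M' = 217.5: x_1* = 12.2861. Change: 12.2861 − 8.1907 = 4.0954.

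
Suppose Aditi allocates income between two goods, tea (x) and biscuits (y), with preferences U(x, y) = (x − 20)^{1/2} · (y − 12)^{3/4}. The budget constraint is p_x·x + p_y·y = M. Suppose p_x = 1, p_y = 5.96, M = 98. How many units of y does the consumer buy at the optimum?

y* = 12.6523

MRS = (2/3)·(y−12)/(x−20). Tangency with p_x/p_y gives y−12 = (3/2)·(p_x/p_y)·(x−20).
After buying the subsistence bundle (20, 12), a share 0.4 of the remaining income goes to x: x* = 20 + 0.4·(M − 20p_x − 12p_y)/p_x.
Discretionary income = 98 − 20·1 − 12·5.96 = 6.48; y* = 12 + 0.6·6.48/5.96 = 12.6523.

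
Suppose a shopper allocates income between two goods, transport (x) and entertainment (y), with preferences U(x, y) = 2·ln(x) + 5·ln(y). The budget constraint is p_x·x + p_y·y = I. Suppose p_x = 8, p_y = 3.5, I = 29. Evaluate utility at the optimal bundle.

At p_x=8, p_y=3.5, I=29: x* = 2/7·29/8 = 1.0357, y* = 5.9184.
Utility at the optimum: U(1.0357, 5.9184) = 8.9605.

V = 8.9605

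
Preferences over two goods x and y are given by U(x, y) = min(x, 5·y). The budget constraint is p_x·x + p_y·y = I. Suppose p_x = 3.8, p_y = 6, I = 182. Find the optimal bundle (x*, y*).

With perfect complements, no substitution: consume in ratio x:y = 5:1.
Budget: p_x·x + p_y·(1/5)·x = I, so (5·p_x + p_y)·x = 5·I.
Demand: x*(p_x,p_y,I) = 5·I/(5·p_x + p_y), y* = I/(5·p_x + p_y).
Here 5·3.8 + 6 = 25, giving x* = 36.4 and y* = 7.28.

x* = 36.4, y* = 7.28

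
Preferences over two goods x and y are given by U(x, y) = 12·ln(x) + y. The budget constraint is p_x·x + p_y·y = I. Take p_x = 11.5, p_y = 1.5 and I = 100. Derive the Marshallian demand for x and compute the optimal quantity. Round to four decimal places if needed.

x* = 1.5652

Set MRS = p_x/p_y: (12/x)/1 = p_x/p_y.
So x*(p_x,p_y) = 12·p_y/p_x, independent of income; and y* = (I − 12·p_y)/p_y.
At the given prices: x* = 12·1.5/11.5 = 1.5652.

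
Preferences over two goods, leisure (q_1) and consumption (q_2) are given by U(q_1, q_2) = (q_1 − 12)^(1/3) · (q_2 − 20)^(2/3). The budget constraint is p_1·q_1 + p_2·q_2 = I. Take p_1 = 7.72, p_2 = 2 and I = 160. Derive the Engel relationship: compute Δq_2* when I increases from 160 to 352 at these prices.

MRS = (1/2)·(q_2−20)/(q_1−12). Tangency with p_1/p_2 gives q_2−20 = 2·(p_1/p_2)·(q_1−12).
After buying the subsistence bundle (12, 20), a share 1/3 of the remaining income goes to q_1: q_1* = 12 + 1/3·(I − 12p_1 − 20p_2)/p_1.
Discretionary income = 160 − 12·7.72 − 20·2 = 27.36; q_2* = 20 + 2/3·27.36/2 = 29.12.
At I' = 352: q_2* = 93.12. Change: 93.12 − 29.12 = 64.

Δq_2* = 64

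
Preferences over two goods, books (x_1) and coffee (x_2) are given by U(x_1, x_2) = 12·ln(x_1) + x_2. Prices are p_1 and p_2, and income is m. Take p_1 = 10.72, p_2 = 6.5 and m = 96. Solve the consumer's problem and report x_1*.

x_1* = 7.2761

So x_1*(p_1,p_2) = 12·p_2/p_1, independent of income; and x_2* = (m − 12·p_2)/p_2.
At the given prices: x_1* = 12·6.5/10.72 = 7.2761.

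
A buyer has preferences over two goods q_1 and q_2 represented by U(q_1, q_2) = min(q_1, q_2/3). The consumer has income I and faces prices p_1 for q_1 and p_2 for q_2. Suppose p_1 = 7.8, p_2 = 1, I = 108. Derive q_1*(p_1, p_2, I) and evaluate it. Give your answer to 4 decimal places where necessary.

With perfect complements, no substitution: consume in ratio q_1:q_2 = 1:3.
Budget: p_1·q_1 + p_2·3·q_1 = I, so (p_1 + 3·p_2)·q_1 = I.
Demand: q_1*(p_1,p_2,I) = I/(p_1 + 3·p_2), q_2* = 3·I/(p_1 + 3·p_2).
Here 7.8 + 3·1 = 10.8, giving q_1* = 10.

q_1* = 10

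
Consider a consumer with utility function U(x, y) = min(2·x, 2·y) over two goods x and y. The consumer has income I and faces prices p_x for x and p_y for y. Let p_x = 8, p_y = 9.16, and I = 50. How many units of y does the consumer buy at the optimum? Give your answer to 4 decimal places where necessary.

y* = 2.9138

With perfect complements, no substitution: consume in ratio x:y = 2:2.
Budget: p_x·x + p_y·x = I, so (2·p_x + 2·p_y)·x = 2·I.
Demand: x*(p_x,p_y,I) = 2·I/(2·p_x + 2·p_y), y* = 2·I/(2·p_x + 2·p_y).
Here 2·8 + 2·9.16 = 34.32, giving y* = 2.9138.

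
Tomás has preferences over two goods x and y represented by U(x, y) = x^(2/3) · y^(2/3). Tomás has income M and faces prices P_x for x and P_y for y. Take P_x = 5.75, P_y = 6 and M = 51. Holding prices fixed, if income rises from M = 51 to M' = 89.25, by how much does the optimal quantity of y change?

Δy* = 3.1875

Tangency: MRS = y/x = P_x/P_y.
Rearranging, P_y·y = P_x·x. Substituting into the budget gives P_x·x·(1 + 1) = M.
Demand: x*(P_x,P_y,M) = 0.5·M/P_x and y* = 0.5·M/P_y.
At P_x=5.75, P_y=6, M=51: y* = 0.5·51/6 = 4.25.
At M' = 89.25: y* = 7.4375. Change: 7.4375 − 4.25 = 3.1875.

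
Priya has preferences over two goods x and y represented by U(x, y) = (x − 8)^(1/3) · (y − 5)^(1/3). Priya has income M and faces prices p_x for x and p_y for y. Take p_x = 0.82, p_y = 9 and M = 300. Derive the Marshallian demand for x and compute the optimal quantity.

x* = 159.4878

MRS = (y−5)/(x−8). Tangency with p_x/p_y gives y−5 = (p_x/p_y)·(x−8).
After buying the subsistence bundle (8, 5), a share 0.5 of the remaining income goes to x: x* = 8 + 0.5·(M − 8p_x − 5p_y)/p_x.
Discretionary income = 300 − 8·0.82 − 5·9 = 248.44; x* = 8 + 0.5·248.44/0.82 = 159.4878.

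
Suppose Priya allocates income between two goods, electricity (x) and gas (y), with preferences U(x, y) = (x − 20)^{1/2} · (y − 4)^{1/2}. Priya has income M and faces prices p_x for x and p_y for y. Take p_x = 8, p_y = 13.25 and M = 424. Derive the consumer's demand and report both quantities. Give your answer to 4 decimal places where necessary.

After buying the subsistence bundle (20, 4), a share 0.5 of the remaining income goes to x: x* = 20 + 0.5·(M − 20p_x − 4p_y)/p_x.
Discretionary income = 424 − 20·8 − 4·13.25 = 211; x* = 20 + 0.5·211/8 = 33.1875; y* = 4 + 0.5·211/13.25 = 11.9623.

x* = 33.1875, y* = 11.9623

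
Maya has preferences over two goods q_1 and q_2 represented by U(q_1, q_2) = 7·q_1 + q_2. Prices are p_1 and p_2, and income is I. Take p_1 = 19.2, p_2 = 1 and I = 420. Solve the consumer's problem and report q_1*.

q_1* = 0

Perfect substitutes: compare marginal utility per dollar. 7/p_1 vs 1/p_2 → 0.3646 vs 1.
q_2 gives more utility per dollar, so spend all income on q_2: q_2* = I/p_2, q_1* = 0.
Numerically: q_1* = 0, q_2* = 420.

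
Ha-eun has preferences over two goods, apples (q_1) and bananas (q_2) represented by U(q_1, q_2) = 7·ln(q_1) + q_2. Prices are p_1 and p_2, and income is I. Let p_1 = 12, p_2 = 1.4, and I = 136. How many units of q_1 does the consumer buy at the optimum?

q_1* = 0.8167

MU_q_1 = 7/q_1, MU_q_2 = 1. Tangency: 7/q_1 = p_1/p_2.
So q_1*(p_1,p_2) = 7·p_2/p_1, independent of income; and q_2* = (I − 7·p_2)/p_2.
At the given prices: q_1* = 7·1.4/12 = 0.8167.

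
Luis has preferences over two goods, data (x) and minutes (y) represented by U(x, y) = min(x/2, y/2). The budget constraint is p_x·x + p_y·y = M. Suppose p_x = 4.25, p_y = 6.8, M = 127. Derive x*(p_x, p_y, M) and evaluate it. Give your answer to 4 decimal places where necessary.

Leontief preferences: the optimum is at the kink where x/2 = y/2, i.e. y = x.
Budget: p_x·x + p_y·x = M, so (2·p_x + 2·p_y)·x = 2·M.
Demand: x*(p_x,p_y,M) = 2·M/(2·p_x + 2·p_y), y* = 2·M/(2·p_x + 2·p_y).
Here 2·4.25 + 2·6.8 = 22.1, giving x* = 11.4932.

x* = 11.4932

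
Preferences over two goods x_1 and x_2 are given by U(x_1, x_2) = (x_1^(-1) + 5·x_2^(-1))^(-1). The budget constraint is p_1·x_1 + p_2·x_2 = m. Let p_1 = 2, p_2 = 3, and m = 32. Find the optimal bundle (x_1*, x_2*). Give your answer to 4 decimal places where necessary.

MRS = MU_x_1/MU_x_2 = (1/5)·(x_2/x_1)^(2). Set equal to p_1/p_2.
Hence x_2/x_1 = (5·p_1/p_2)^(1/(2)), i.e. raised to the 0.5 power.
Substitute x_2 = (x_2/x_1)·x_1 into the budget: x_1* = m/(p_1 + p_2·(x_2/x_1)).
Numerically x_2/x_1 = 1.825742, so x_1* = 32/(2 + 3·1.825742) = 4.2797 and x_2* = 1.825742·4.2797 = 7.8136.

x_1* = 4.2797, x_2* = 7.8136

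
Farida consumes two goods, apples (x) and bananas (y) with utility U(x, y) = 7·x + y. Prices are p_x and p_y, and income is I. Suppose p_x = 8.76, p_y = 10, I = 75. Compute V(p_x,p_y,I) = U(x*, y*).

V = 59.9315

Numerically: x* = 8.5616, y* = 0.
Utility at the optimum: U(8.5616, 0) = 59.9315.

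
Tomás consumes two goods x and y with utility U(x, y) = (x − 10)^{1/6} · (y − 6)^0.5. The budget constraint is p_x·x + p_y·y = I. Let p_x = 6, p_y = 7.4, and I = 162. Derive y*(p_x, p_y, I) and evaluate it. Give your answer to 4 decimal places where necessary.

Substituting into the budget: x* = 10 + 0.25·(I − 10·p_x − 6·p_y)/p_x, and y* = 6 + 0.75·(…)/p_y.
Discretionary income = 162 − 10·6 − 6·7.4 = 57.6; y* = 6 + 0.75·57.6/7.4 = 11.8378.

y* = 11.8378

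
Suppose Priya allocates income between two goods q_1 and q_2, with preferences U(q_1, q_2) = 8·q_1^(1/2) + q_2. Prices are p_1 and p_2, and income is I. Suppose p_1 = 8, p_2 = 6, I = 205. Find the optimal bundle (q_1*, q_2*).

Utility is quasi-linear in q_2; the FOC for q_1 is 4/√q_1 = p_1/p_2.
Solve: √q_1 = 4·p_2/p_1, so q_1*(p_1,p_2) = (4·p_2/p_1)², and q_2* = (I − p_1·q_1*)/p_2.
Plugging in: q_1* = (4·6/8)² = 9, q_2* = 22.1667.

q_1* = 9, q_2* = 22.1667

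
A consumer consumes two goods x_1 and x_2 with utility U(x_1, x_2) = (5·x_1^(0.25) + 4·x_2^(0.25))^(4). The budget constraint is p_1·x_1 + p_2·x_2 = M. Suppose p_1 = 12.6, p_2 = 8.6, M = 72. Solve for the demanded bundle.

Substitute x_2 = (x_2/x_1)·x_1 into the budget: x_1* = M/(p_1 + p_2·(x_2/x_1)).
Numerically x_2/x_1 = 1.235804, so x_1* = 72/(12.6 + 8.6·1.235804) = 3.0997 and x_2* = 1.235804·3.0997 = 3.8306.

x_1* = 3.0997, x_2* = 3.8306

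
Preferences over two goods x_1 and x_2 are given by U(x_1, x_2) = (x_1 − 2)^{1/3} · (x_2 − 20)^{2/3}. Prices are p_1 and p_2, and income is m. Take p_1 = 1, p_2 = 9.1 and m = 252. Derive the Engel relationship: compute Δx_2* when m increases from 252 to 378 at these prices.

Δx_2* = 9.2308

This is Cobb-Douglas in (x_1−2, x_2−20): tangency gives 1/3·p_2·(x_2−20) = 2/3·p_1·(x_1−2).
Substituting into the budget: x_1* = 2 + 1/3·(m − 2·p_1 − 20·p_2)/p_1, and x_2* = 20 + 2/3·(…)/p_2.
Discretionary income = 252 − 2·1 − 20·9.1 = 68; x_2* = 20 + 2/3·68/9.1 = 24.9817.
At m' = 378: x_2* = 34.2125. Change: 34.2125 − 24.9817 = 9.2308.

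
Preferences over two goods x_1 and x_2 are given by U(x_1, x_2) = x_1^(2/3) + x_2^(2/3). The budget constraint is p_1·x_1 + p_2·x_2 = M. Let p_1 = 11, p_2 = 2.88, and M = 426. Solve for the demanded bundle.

x_1* = 2.4844, x_2* = 138.4276

Substitute x_2 = (x_2/x_1)·x_1 into the budget: x_1* = M/(p_1 + p_2·(x_2/x_1)).
Numerically x_2/x_1 = 55.718651, so x_1* = 426/(11 + 2.88·55.718651) = 2.4844 and x_2* = 55.718651·2.4844 = 138.4276.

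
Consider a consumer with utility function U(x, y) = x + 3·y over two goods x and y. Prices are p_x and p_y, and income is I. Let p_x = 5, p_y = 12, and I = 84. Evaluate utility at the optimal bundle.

Perfect substitutes: compare marginal utility per dollar. 1/p_x vs 3/p_y → 0.2 vs 0.25.
y gives more utility per dollar, so spend all income on y: y* = I/p_y, x* = 0.
Numerically: x* = 0, y* = 7.
Utility at the optimum: U(0, 7) = 21.

V = 21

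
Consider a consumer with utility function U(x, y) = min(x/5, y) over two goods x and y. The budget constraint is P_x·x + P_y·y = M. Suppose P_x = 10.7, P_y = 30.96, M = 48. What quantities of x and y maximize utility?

x* = 2.8416, y* = 0.5683

Leontief preferences: the optimum is at the kink where x/5 = y/1, i.e. y = (1/5)·x.
Budget: P_x·x + P_y·(1/5)·x = M, so (5·P_x + P_y)·x = 5·M.
Demand: x*(P_x,P_y,M) = 5·M/(5·P_x + P_y), y* = M/(5·P_x + P_y).
Here 5·10.7 + 30.96 = 84.46, giving x* = 2.8416 and y* = 0.5683.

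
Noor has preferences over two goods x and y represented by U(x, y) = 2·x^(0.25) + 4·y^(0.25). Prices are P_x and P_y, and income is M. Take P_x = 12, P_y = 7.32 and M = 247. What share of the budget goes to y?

share on y = 0.7482

From the CES first-order condition, (1/2)·(y/x)^(0.75) = P_x/P_y.
Solve for the ratio: y/x = [2·P_x/P_y]^(4/3).
With the ratio pinned down, the budget gives x* = M/(P_x + P_y·(y/x)) and y* = (y/x)·x*.
Numerically y/x = 4.870799, so x* = 247/(12 + 7.32·4.870799) = 5.1832 and y* = 4.870799·5.1832 = 25.2462.
Expenditure on y: 7.32·25.2462 = 184.802; share = 0.7482.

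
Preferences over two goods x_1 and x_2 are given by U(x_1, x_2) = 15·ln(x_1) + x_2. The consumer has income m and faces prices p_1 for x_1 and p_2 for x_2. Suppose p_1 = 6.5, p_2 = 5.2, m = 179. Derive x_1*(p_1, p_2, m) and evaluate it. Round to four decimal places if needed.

Set MRS = p_1/p_2: (15/x_1)/1 = p_1/p_2.
So x_1*(p_1,p_2) = 15·p_2/p_1, independent of income; and x_2* = (m − 15·p_2)/p_2.
At the given prices: x_1* = 15·5.2/6.5 = 12.

x_1* = 12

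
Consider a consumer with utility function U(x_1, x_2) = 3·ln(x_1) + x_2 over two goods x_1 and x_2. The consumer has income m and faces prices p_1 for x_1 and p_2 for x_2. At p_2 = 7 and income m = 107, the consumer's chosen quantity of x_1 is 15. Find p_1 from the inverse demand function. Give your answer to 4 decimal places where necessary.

p_1 = 1.4

MU_x_1 = 3/x_1, MU_x_2 = 1. Tangency: 3/x_1 = p_1/p_2.
So x_1*(p_1,p_2) = 3·p_2/p_1, independent of income; and x_2* = (m − 3·p_2)/p_2.
Set x_1* = 15 in the demand function and solve for p_1: p_1 = 1.4.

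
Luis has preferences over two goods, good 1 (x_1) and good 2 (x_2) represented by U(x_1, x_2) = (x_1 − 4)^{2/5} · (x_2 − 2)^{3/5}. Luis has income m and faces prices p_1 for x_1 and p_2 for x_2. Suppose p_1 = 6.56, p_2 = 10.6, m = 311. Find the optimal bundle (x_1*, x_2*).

x_1* = 20.0707, x_2* = 16.9185

Discretionary income = 311 − 4·6.56 − 2·10.6 = 263.56; x_1* = 4 + 0.4·263.56/6.56 = 20.0707; x_2* = 2 + 0.6·263.56/10.6 = 16.9185.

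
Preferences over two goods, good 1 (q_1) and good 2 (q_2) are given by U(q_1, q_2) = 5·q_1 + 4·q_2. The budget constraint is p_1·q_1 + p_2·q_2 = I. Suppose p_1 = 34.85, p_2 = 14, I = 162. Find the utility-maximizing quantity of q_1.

q_1* = 0

Perfect substitutes: compare marginal utility per dollar. 5/p_1 vs 4/p_2 → 0.1435 vs 0.2857.
q_2 gives more utility per dollar, so spend all income on q_2: q_2* = I/p_2, q_1* = 0.
Numerically: q_1* = 0, q_2* = 11.5714.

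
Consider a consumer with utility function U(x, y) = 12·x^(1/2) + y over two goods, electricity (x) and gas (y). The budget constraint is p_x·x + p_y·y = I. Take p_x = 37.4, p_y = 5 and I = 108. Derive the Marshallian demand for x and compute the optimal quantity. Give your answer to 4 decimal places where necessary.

x* = 0.6434

Utility is quasi-linear in y; the FOC for x is 6/√x = p_x/p_y.
Thus x* = (6·p_y/p_x)² — independent of I — with the rest of income spent on y.
Plugging in: x* = (6·5/37.4)² = 0.6434.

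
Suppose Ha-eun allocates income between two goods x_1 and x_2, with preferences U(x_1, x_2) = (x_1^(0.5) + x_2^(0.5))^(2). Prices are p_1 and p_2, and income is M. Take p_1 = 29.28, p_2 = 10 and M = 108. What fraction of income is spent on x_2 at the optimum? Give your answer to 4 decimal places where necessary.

share on x_2 = 0.7454

MRS = MU_x_1/MU_x_2 = (x_2/x_1)^(0.5). Set equal to p_1/p_2.
Hence x_2/x_1 = (p_1/p_2)^(1/(0.5)), i.e. raised to the 2 power.
Substitute x_2 = (x_2/x_1)·x_1 into the budget: x_1* = M/(p_1 + p_2·(x_2/x_1)).
Numerically x_2/x_1 = 8.573184, so x_1* = 108/(29.28 + 10·8.573184) = 0.939 and x_2* = 8.573184·0.939 = 8.0505.
Expenditure on x_2: 10·8.0505 = 80.5051; share = 0.7454.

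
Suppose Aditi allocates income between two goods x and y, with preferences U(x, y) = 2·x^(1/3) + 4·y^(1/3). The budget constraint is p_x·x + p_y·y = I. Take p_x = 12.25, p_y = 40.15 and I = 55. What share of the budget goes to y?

share on y = 0.6097

From the CES first-order condition, (1/2)·(y/x)^(2/3) = p_x/p_y.
Solve for the ratio: y/x = [2·p_x/p_y]^(1.5).
Substitute y = (y/x)·x into the budget: x* = I/(p_x + p_y·(y/x)).
Numerically y/x = 0.476673, so x* = 55/(12.25 + 40.15·0.476673) = 1.7522 and y* = 0.476673·1.7522 = 0.8352.
Expenditure on y: 40.15·0.8352 = 33.5351; share = 0.6097.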